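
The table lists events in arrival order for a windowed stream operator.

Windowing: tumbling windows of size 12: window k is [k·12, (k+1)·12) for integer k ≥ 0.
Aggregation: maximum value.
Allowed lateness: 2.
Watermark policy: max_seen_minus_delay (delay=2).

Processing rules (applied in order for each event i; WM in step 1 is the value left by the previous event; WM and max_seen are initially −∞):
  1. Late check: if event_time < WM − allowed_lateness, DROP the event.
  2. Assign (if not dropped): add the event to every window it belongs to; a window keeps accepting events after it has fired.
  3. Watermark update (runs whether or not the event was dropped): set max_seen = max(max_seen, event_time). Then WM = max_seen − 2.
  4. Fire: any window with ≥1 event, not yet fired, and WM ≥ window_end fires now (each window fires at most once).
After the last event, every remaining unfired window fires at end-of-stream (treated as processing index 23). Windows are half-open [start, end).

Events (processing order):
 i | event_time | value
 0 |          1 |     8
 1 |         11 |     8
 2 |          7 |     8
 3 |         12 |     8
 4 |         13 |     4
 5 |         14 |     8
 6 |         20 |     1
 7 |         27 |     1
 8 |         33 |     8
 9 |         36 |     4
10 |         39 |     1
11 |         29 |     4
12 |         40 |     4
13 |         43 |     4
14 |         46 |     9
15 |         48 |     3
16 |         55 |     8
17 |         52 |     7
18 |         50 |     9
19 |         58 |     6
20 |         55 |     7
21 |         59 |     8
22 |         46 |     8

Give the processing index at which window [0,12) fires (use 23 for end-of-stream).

5

i=0 t=1 v=8: → [0,12); WM=-1
i=1 t=11 v=8: → [0,12); WM=9
i=2 t=7 v=8: → [0,12); WM=9
i=3 t=12 v=8: → [12,24); WM=10
i=4 t=13 v=4: → [12,24); WM=11
i=5 t=14 v=8: → [12,24); WM=12; [0,12) fires=8
i=6 t=20 v=1: → [12,24); WM=18
i=7 t=27 v=1: → [24,36); WM=25; [12,24) fires=8
i=8 t=33 v=8: → [24,36); WM=31
i=9 t=36 v=4: → [36,48); WM=34
i=10 t=39 v=1: → [36,48); WM=37; [24,36) fires=8
i=11 t=29 v=4: DROP (t<37-2); WM=37
i=12 t=40 v=4: → [36,48); WM=38
i=13 t=43 v=4: → [36,48); WM=41
i=14 t=46 v=9: → [36,48); WM=44
i=15 t=48 v=3: → [48,60); WM=46
i=16 t=55 v=8: → [48,60); WM=53; [36,48) fires=9
i=17 t=52 v=7: → [48,60); WM=53
i=18 t=50 v=9: DROP (t<53-2); WM=53
i=19 t=58 v=6: → [48,60); WM=56
i=20 t=55 v=7: → [48,60); WM=56
i=21 t=59 v=8: → [48,60); WM=57
i=22 t=46 v=8: DROP (t<57-2); WM=57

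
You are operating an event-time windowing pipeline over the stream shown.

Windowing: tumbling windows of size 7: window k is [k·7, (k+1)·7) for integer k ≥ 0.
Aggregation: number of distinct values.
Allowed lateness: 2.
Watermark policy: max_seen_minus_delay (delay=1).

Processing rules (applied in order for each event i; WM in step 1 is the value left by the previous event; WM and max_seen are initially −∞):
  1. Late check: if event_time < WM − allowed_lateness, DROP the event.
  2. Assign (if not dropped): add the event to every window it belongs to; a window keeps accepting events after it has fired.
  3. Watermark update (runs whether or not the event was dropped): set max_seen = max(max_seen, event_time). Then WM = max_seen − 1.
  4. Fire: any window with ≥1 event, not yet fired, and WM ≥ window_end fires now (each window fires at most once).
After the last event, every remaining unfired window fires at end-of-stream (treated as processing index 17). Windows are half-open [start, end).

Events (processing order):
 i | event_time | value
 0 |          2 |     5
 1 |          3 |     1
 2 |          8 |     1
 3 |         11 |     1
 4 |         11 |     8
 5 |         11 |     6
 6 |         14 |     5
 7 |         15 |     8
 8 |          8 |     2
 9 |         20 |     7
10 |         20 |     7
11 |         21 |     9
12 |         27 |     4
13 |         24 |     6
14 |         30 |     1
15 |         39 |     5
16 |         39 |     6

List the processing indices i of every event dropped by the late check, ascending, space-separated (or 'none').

8

i=0 t=2 v=5: → [0,7); WM=1
i=1 t=3 v=1: → [0,7); WM=2
i=2 t=8 v=1: → [7,14); WM=7; [0,7) fires=2
i=3 t=11 v=1: → [7,14); WM=10
i=4 t=11 v=8: → [7,14); WM=10
i=5 t=11 v=6: → [7,14); WM=10
i=6 t=14 v=5: → [14,21); WM=13
i=7 t=15 v=8: → [14,21); WM=14; [7,14) fires=3
i=8 t=8 v=2: DROP (t<14-2); WM=14
i=9 t=20 v=7: → [14,21); WM=19
i=10 t=20 v=7: → [14,21); WM=19
i=11 t=21 v=9: → [21,28); WM=20
i=12 t=27 v=4: → [21,28); WM=26; [14,21) fires=3
i=13 t=24 v=6: → [21,28); WM=26
i=14 t=30 v=1: → [28,35); WM=29; [21,28) fires=3
i=15 t=39 v=5: → [35,42); WM=38; [28,35) fires=1
i=16 t=39 v=6: → [35,42); WM=38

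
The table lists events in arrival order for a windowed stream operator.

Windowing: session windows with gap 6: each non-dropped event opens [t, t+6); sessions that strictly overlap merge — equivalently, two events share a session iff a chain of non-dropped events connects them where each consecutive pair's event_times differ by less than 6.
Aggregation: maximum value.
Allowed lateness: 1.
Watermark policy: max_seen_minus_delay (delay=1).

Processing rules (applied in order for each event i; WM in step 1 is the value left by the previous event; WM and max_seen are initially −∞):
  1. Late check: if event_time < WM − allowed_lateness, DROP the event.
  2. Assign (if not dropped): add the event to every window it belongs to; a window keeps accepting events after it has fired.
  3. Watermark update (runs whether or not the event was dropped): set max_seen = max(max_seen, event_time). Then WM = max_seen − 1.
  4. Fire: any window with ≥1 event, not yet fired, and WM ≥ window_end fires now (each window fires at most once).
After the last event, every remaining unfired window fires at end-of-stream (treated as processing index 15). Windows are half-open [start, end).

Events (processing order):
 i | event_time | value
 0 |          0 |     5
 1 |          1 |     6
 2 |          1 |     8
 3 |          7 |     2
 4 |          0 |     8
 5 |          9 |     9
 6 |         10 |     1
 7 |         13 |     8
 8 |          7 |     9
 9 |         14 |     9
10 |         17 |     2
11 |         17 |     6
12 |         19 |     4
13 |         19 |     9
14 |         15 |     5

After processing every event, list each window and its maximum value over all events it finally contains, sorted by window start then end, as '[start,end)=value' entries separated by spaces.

[0,7)=8 [7,25)=9

i=0 t=0 v=5: → [0,6); WM=-1
i=1 t=1 v=6: → [0,7); WM=0
i=2 t=1 v=8: → [0,7); WM=0
i=3 t=7 v=2: → [7,13); WM=6
i=4 t=0 v=8: DROP (t<6-1); WM=6
i=5 t=9 v=9: → [7,15); WM=8
i=6 t=10 v=1: → [7,16); WM=9
i=7 t=13 v=8: → [7,19); WM=12
i=8 t=7 v=9: DROP (t<12-1); WM=12
i=9 t=14 v=9: → [7,20); WM=13
i=10 t=17 v=2: → [7,23); WM=16
i=11 t=17 v=6: → [7,23); WM=16
i=12 t=19 v=4: → [7,25); WM=18
i=13 t=19 v=9: → [7,25); WM=18
i=14 t=15 v=5: DROP (t<18-1); WM=18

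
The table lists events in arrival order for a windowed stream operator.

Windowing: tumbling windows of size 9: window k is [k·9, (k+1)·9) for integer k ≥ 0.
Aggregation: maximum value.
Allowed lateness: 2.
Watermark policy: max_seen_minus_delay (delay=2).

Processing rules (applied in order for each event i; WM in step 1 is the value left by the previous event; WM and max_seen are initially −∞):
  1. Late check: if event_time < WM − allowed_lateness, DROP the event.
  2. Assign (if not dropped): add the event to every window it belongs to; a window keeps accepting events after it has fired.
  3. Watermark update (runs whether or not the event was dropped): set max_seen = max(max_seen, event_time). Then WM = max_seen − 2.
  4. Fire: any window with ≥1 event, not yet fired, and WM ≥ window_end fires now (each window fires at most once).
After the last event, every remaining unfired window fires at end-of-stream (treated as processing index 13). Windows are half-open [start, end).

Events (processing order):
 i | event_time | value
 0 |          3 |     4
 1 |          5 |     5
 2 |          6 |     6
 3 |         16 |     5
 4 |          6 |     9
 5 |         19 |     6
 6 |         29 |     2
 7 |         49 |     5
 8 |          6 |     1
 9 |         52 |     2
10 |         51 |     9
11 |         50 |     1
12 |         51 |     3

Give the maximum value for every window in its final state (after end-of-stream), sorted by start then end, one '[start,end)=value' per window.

[0,9)=6 [9,18)=5 [18,27)=6 [27,36)=2 [45,54)=9

i=0 t=3 v=4: → [0,9); WM=1
i=1 t=5 v=5: → [0,9); WM=3
i=2 t=6 v=6: → [0,9); WM=4
i=3 t=16 v=5: → [9,18); WM=14; [0,9) fires=6
i=4 t=6 v=9: DROP (t<14-2); WM=14
i=5 t=19 v=6: → [18,27); WM=17
i=6 t=29 v=2: → [27,36); WM=27; [9,18) fires=5 [18,27) fires=6
i=7 t=49 v=5: → [45,54); WM=47; [27,36) fires=2
i=8 t=6 v=1: DROP (t<47-2); WM=47
i=9 t=52 v=2: → [45,54); WM=50
i=10 t=51 v=9: → [45,54); WM=50
i=11 t=50 v=1: → [45,54); WM=50
i=12 t=51 v=3: → [45,54); WM=50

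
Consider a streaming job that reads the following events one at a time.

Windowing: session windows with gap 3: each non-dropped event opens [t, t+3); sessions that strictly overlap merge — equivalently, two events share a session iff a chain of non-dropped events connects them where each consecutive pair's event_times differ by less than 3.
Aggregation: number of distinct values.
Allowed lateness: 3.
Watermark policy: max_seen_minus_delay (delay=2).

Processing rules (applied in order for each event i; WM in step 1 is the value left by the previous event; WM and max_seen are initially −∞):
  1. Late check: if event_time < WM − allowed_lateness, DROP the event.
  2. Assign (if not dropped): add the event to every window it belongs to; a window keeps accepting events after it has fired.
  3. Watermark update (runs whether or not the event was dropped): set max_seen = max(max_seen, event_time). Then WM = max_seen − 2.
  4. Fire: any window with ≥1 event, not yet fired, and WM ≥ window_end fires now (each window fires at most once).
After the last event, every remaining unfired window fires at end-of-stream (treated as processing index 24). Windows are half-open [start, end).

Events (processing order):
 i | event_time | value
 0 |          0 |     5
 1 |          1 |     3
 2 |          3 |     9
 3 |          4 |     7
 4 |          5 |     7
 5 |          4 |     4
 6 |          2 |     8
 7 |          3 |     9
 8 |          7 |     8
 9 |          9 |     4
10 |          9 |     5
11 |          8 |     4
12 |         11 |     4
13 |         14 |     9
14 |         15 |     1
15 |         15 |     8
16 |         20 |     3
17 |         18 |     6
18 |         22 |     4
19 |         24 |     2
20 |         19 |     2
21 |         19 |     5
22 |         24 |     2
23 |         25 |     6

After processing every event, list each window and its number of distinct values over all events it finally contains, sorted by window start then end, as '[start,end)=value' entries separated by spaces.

[0,14)=6 [14,18)=3 [18,28)=5

i=0 t=0 v=5: → [0,3); WM=-2
i=1 t=1 v=3: → [0,4); WM=-1
i=2 t=3 v=9: → [0,6); WM=1
i=3 t=4 v=7: → [0,7); WM=2
i=4 t=5 v=7: → [0,8); WM=3
i=5 t=4 v=4: → [0,8); WM=3
i=6 t=2 v=8: → [0,8); WM=3
i=7 t=3 v=9: → [0,8); WM=3
i=8 t=7 v=8: → [0,10); WM=5
i=9 t=9 v=4: → [0,12); WM=7
i=10 t=9 v=5: → [0,12); WM=7
i=11 t=8 v=4: → [0,12); WM=7
i=12 t=11 v=4: → [0,14); WM=9
i=13 t=14 v=9: → [14,17); WM=12
i=14 t=15 v=1: → [14,18); WM=13
i=15 t=15 v=8: → [14,18); WM=13
i=16 t=20 v=3: → [20,23); WM=18
i=17 t=18 v=6: → [18,23); WM=18
i=18 t=22 v=4: → [18,25); WM=20
i=19 t=24 v=2: → [18,27); WM=22
i=20 t=19 v=2: → [18,27); WM=22
i=21 t=19 v=5: → [18,27); WM=22
i=22 t=24 v=2: → [18,27); WM=22
i=23 t=25 v=6: → [18,28); WM=23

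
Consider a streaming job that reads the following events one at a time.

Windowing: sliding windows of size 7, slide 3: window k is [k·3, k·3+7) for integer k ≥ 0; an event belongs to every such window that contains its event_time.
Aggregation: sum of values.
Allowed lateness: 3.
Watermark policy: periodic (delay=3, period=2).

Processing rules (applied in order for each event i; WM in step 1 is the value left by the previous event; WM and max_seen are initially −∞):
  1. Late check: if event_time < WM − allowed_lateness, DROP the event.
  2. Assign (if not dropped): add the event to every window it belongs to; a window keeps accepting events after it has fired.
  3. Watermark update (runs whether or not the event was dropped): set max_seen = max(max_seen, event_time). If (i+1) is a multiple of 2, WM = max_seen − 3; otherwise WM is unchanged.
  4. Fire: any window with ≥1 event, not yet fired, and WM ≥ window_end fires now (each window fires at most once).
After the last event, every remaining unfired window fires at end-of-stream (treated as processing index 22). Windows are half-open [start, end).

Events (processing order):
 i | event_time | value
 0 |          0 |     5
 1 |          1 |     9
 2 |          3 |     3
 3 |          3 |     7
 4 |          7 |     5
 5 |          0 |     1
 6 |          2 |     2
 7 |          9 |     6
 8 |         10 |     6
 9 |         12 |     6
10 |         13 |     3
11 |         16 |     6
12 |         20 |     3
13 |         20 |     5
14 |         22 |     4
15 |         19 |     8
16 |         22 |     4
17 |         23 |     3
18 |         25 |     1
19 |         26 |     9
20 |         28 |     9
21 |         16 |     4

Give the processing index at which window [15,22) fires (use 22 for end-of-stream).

19

i=0 t=0 v=5: → [0,7); WM=−∞
i=1 t=1 v=9: → [0,7); WM=-2
i=2 t=3 v=3: → [3,10),[0,7); WM=-2
i=3 t=3 v=7: → [3,10),[0,7); WM=0
i=4 t=7 v=5: → [6,13),[3,10); WM=0
i=5 t=0 v=1: → [0,7); WM=4
i=6 t=2 v=2: → [0,7); WM=4
i=7 t=9 v=6: → [9,16),[6,13),[3,10); WM=6
i=8 t=10 v=6: → [9,16),[6,13); WM=6
i=9 t=12 v=6: → [12,19),[9,16),[6,13); WM=9; [0,7) fires=27
i=10 t=13 v=3: → [12,19),[9,16); WM=9
i=11 t=16 v=6: → [15,22),[12,19); WM=13; [3,10) fires=21 [6,13) fires=23
i=12 t=20 v=3: → [18,25),[15,22); WM=13
i=13 t=20 v=5: → [18,25),[15,22); WM=17; [9,16) fires=21
i=14 t=22 v=4: → [21,28),[18,25); WM=17
i=15 t=19 v=8: → [18,25),[15,22); WM=19; [12,19) fires=15
i=16 t=22 v=4: → [21,28),[18,25); WM=19
i=17 t=23 v=3: → [21,28),[18,25); WM=20
i=18 t=25 v=1: → [24,31),[21,28); WM=20
i=19 t=26 v=9: → [24,31),[21,28); WM=23; [15,22) fires=22
i=20 t=28 v=9: → [27,34),[24,31); WM=23
i=21 t=16 v=4: DROP (t<23-3); WM=25; [18,25) fires=27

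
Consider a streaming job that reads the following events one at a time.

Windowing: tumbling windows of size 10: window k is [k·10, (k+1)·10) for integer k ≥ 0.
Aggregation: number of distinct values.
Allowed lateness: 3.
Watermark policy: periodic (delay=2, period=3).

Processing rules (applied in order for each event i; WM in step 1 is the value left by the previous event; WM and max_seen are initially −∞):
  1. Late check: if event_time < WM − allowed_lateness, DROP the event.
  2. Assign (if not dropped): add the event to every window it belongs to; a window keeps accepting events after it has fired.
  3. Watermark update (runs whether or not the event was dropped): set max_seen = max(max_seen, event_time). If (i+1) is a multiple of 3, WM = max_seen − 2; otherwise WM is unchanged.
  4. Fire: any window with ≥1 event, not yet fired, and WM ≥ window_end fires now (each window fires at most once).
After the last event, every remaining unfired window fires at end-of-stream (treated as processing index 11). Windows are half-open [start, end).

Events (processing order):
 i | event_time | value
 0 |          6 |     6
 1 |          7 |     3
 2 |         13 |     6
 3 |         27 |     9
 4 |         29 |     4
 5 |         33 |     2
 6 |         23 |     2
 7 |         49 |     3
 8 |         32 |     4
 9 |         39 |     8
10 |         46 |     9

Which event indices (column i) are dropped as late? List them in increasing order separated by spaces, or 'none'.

i=0 t=6 v=6: → [0,10); WM=−∞
i=1 t=7 v=3: → [0,10); WM=−∞
i=2 t=13 v=6: → [10,20); WM=11; [0,10) fires=2
i=3 t=27 v=9: → [20,30); WM=11
i=4 t=29 v=4: → [20,30); WM=11
i=5 t=33 v=2: → [30,40); WM=31; [10,20) fires=1 [20,30) fires=2
i=6 t=23 v=2: DROP (t<31-3); WM=31
i=7 t=49 v=3: → [40,50); WM=31
i=8 t=32 v=4: → [30,40); WM=47; [30,40) fires=2
i=9 t=39 v=8: DROP (t<47-3); WM=47
i=10 t=46 v=9: → [40,50); WM=47

6 9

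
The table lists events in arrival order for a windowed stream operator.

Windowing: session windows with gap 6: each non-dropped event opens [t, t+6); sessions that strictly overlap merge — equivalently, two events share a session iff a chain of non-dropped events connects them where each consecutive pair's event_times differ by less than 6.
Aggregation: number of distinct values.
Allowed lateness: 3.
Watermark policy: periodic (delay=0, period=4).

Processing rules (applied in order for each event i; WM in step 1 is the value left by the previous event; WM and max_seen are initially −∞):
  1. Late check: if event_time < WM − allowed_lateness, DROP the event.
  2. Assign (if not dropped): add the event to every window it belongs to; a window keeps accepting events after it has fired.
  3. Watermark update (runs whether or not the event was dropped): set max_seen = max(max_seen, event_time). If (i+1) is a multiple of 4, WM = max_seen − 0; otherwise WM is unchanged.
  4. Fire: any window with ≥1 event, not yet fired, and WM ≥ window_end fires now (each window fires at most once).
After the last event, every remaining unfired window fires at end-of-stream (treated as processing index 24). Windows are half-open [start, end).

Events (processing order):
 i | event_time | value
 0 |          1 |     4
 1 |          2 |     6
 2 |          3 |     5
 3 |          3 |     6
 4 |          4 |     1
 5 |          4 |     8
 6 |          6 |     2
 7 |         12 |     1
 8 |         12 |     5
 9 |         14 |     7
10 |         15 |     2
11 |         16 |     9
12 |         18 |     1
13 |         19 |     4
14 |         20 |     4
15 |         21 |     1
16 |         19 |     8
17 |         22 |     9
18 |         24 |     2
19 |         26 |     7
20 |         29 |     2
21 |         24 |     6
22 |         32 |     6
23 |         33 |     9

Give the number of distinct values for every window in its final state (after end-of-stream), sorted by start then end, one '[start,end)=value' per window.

[1,12)=6 [12,39)=8

i=0 t=1 v=4: → [1,7); WM=−∞
i=1 t=2 v=6: → [1,8); WM=−∞
i=2 t=3 v=5: → [1,9); WM=−∞
i=3 t=3 v=6: → [1,9); WM=3
i=4 t=4 v=1: → [1,10); WM=3
i=5 t=4 v=8: → [1,10); WM=3
i=6 t=6 v=2: → [1,12); WM=3
i=7 t=12 v=1: → [12,18); WM=12
i=8 t=12 v=5: → [12,18); WM=12
i=9 t=14 v=7: → [12,20); WM=12
i=10 t=15 v=2: → [12,21); WM=12
i=11 t=16 v=9: → [12,22); WM=16
i=12 t=18 v=1: → [12,24); WM=16
i=13 t=19 v=4: → [12,25); WM=16
i=14 t=20 v=4: → [12,26); WM=16
i=15 t=21 v=1: → [12,27); WM=21
i=16 t=19 v=8: → [12,27); WM=21
i=17 t=22 v=9: → [12,28); WM=21
i=18 t=24 v=2: → [12,30); WM=21
i=19 t=26 v=7: → [12,32); WM=26
i=20 t=29 v=2: → [12,35); WM=26
i=21 t=24 v=6: → [12,35); WM=26
i=22 t=32 v=6: → [12,38); WM=26
i=23 t=33 v=9: → [12,39); WM=33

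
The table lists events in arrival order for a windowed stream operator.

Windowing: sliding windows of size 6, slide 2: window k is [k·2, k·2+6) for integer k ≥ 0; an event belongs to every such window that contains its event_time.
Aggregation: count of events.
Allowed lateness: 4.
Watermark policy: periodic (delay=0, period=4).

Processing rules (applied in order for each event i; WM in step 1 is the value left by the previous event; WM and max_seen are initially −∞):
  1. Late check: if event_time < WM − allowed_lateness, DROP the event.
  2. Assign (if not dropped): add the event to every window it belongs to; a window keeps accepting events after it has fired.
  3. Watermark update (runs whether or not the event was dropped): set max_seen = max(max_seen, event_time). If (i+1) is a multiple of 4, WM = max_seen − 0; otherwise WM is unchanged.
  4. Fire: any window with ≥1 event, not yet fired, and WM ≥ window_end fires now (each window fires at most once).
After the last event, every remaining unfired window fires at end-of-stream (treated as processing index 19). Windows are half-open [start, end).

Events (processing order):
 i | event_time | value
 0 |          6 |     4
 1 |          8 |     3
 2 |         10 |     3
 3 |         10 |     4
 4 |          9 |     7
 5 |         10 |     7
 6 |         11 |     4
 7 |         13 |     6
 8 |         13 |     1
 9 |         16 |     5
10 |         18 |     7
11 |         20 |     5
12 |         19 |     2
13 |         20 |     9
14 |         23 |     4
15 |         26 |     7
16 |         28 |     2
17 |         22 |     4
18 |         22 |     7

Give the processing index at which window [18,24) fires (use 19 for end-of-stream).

15

i=0 t=6 v=4: → [6,12),[4,10),[2,8); WM=−∞
i=1 t=8 v=3: → [8,14),[6,12),[4,10); WM=−∞
i=2 t=10 v=3: → [10,16),[8,14),[6,12); WM=−∞
i=3 t=10 v=4: → [10,16),[8,14),[6,12); WM=10; [2,8) fires=1 [4,10) fires=2
i=4 t=9 v=7: → [8,14),[6,12),[4,10); WM=10
i=5 t=10 v=7: → [10,16),[8,14),[6,12); WM=10
i=6 t=11 v=4: → [10,16),[8,14),[6,12); WM=10
i=7 t=13 v=6: → [12,18),[10,16),[8,14); WM=13; [6,12) fires=7
i=8 t=13 v=1: → [12,18),[10,16),[8,14); WM=13
i=9 t=16 v=5: → [16,22),[14,20),[12,18); WM=13
i=10 t=18 v=7: → [18,24),[16,22),[14,20); WM=13
i=11 t=20 v=5: → [20,26),[18,24),[16,22); WM=20; [8,14) fires=8 [10,16) fires=6 [12,18) fires=3 [14,20) fires=2
i=12 t=19 v=2: → [18,24),[16,22),[14,20); WM=20
i=13 t=20 v=9: → [20,26),[18,24),[16,22); WM=20
i=14 t=23 v=4: → [22,28),[20,26),[18,24); WM=20
i=15 t=26 v=7: → [26,32),[24,30),[22,28); WM=26; [16,22) fires=5 [18,24) fires=5 [20,26) fires=3
i=16 t=28 v=2: → [28,34),[26,32),[24,30); WM=26
i=17 t=22 v=4: → [22,28),[20,26),[18,24); WM=26
i=18 t=22 v=7: → [22,28),[20,26),[18,24); WM=26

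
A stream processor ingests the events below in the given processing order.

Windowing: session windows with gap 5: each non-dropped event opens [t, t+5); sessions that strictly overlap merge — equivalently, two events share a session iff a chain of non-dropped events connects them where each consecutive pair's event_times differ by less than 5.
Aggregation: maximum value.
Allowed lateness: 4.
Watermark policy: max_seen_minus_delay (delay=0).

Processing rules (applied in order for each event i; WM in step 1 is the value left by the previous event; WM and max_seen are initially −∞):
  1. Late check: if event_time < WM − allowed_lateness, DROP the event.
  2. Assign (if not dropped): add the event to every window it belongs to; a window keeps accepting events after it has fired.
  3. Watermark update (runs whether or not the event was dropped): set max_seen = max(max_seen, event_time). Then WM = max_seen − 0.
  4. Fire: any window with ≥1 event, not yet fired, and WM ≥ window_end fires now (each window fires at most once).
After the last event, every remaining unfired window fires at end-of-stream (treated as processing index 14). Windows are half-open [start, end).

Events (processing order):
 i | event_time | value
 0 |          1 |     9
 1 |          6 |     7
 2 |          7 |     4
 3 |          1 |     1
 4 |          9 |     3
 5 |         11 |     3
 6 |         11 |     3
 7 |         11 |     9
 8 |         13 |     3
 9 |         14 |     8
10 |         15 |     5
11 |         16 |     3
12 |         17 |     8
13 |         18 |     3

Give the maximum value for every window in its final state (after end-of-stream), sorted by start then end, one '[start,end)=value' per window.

i=0 t=1 v=9: → [1,6); WM=1
i=1 t=6 v=7: → [6,11); WM=6
i=2 t=7 v=4: → [6,12); WM=7
i=3 t=1 v=1: DROP (t<7-4); WM=7
i=4 t=9 v=3: → [6,14); WM=9
i=5 t=11 v=3: → [6,16); WM=11
i=6 t=11 v=3: → [6,16); WM=11
i=7 t=11 v=9: → [6,16); WM=11
i=8 t=13 v=3: → [6,18); WM=13
i=9 t=14 v=8: → [6,19); WM=14
i=10 t=15 v=5: → [6,20); WM=15
i=11 t=16 v=3: → [6,21); WM=16
i=12 t=17 v=8: → [6,22); WM=17
i=13 t=18 v=3: → [6,23); WM=18

[1,6)=9 [6,23)=9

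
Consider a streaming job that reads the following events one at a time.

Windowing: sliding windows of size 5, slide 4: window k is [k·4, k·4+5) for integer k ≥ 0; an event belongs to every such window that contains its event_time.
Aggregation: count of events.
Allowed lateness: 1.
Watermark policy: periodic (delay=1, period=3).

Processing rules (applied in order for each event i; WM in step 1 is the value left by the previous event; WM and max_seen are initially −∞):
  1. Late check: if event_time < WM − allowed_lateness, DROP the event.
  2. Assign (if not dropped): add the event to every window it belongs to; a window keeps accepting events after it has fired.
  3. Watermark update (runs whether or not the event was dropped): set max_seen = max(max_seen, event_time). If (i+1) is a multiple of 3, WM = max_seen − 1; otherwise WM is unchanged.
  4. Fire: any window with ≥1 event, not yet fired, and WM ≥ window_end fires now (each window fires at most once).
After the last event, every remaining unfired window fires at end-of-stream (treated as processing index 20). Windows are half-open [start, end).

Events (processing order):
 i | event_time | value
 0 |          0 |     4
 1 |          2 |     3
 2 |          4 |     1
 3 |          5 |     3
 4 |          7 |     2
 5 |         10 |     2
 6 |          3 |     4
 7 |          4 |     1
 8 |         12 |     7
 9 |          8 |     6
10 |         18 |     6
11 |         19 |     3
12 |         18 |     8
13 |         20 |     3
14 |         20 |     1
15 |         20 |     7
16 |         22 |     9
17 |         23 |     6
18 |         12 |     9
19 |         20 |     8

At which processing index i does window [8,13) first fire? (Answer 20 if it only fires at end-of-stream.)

11

i=0 t=0 v=4: → [0,5); WM=−∞
i=1 t=2 v=3: → [0,5); WM=−∞
i=2 t=4 v=1: → [4,9),[0,5); WM=3
i=3 t=5 v=3: → [4,9); WM=3
i=4 t=7 v=2: → [4,9); WM=3
i=5 t=10 v=2: → [8,13); WM=9; [0,5) fires=3 [4,9) fires=3
i=6 t=3 v=4: DROP (t<9-1); WM=9
i=7 t=4 v=1: DROP (t<9-1); WM=9
i=8 t=12 v=7: → [12,17),[8,13); WM=11
i=9 t=8 v=6: DROP (t<11-1); WM=11
i=10 t=18 v=6: → [16,21); WM=11
i=11 t=19 v=3: → [16,21); WM=18; [8,13) fires=2 [12,17) fires=1
i=12 t=18 v=8: → [16,21); WM=18
i=13 t=20 v=3: → [20,25),[16,21); WM=18
i=14 t=20 v=1: → [20,25),[16,21); WM=19
i=15 t=20 v=7: → [20,25),[16,21); WM=19
i=16 t=22 v=9: → [20,25); WM=19
i=17 t=23 v=6: → [20,25); WM=22; [16,21) fires=6
i=18 t=12 v=9: DROP (t<22-1); WM=22
i=19 t=20 v=8: DROP (t<22-1); WM=22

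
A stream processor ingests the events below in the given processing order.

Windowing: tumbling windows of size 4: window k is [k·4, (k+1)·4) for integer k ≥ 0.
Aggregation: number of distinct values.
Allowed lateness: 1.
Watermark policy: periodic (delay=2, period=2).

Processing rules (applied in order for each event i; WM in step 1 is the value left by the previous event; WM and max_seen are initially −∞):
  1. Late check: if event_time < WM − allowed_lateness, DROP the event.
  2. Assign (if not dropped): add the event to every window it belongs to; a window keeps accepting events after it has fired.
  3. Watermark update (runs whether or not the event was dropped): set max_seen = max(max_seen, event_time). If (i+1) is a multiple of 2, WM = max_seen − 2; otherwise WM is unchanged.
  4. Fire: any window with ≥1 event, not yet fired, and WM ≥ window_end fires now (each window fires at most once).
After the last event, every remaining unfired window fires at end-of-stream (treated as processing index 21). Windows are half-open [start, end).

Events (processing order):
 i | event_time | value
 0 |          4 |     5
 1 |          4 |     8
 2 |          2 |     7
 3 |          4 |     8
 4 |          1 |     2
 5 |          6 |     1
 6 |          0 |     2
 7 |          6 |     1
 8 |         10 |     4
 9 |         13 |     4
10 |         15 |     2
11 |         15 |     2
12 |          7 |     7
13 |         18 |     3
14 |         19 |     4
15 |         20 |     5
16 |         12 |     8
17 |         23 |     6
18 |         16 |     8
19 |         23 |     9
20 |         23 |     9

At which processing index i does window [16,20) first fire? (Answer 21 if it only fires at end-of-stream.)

i=0 t=4 v=5: → [4,8); WM=−∞
i=1 t=4 v=8: → [4,8); WM=2
i=2 t=2 v=7: → [0,4); WM=2
i=3 t=4 v=8: → [4,8); WM=2
i=4 t=1 v=2: → [0,4); WM=2
i=5 t=6 v=1: → [4,8); WM=4; [0,4) fires=2
i=6 t=0 v=2: DROP (t<4-1); WM=4
i=7 t=6 v=1: → [4,8); WM=4
i=8 t=10 v=4: → [8,12); WM=4
i=9 t=13 v=4: → [12,16); WM=11; [4,8) fires=3
i=10 t=15 v=2: → [12,16); WM=11
i=11 t=15 v=2: → [12,16); WM=13; [8,12) fires=1
i=12 t=7 v=7: DROP (t<13-1); WM=13
i=13 t=18 v=3: → [16,20); WM=16; [12,16) fires=2
i=14 t=19 v=4: → [16,20); WM=16
i=15 t=20 v=5: → [20,24); WM=18
i=16 t=12 v=8: DROP (t<18-1); WM=18
i=17 t=23 v=6: → [20,24); WM=21; [16,20) fires=2
i=18 t=16 v=8: DROP (t<21-1); WM=21
i=19 t=23 v=9: → [20,24); WM=21
i=20 t=23 v=9: → [20,24); WM=21

17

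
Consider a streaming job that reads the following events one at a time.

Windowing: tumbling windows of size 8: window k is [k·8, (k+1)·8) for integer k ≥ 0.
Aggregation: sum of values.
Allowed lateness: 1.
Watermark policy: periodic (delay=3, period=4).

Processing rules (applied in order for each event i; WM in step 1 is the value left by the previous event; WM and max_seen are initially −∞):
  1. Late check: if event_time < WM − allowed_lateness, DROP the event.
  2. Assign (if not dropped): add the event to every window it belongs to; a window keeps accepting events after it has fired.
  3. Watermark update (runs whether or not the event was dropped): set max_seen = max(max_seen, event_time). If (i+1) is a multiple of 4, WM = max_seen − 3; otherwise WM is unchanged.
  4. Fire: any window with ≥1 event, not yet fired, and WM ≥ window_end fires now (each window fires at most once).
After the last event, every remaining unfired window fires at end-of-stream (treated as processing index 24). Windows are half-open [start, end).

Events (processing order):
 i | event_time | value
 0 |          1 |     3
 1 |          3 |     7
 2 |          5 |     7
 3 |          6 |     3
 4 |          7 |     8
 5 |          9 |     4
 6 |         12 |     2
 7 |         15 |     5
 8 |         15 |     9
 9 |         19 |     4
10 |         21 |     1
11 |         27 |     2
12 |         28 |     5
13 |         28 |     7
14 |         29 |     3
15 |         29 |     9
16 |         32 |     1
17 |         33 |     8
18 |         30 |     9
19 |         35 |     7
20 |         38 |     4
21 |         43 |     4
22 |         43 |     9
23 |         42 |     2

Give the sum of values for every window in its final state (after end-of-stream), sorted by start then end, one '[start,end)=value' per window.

i=0 t=1 v=3: → [0,8); WM=−∞
i=1 t=3 v=7: → [0,8); WM=−∞
i=2 t=5 v=7: → [0,8); WM=−∞
i=3 t=6 v=3: → [0,8); WM=3
i=4 t=7 v=8: → [0,8); WM=3
i=5 t=9 v=4: → [8,16); WM=3
i=6 t=12 v=2: → [8,16); WM=3
i=7 t=15 v=5: → [8,16); WM=12; [0,8) fires=28
i=8 t=15 v=9: → [8,16); WM=12
i=9 t=19 v=4: → [16,24); WM=12
i=10 t=21 v=1: → [16,24); WM=12
i=11 t=27 v=2: → [24,32); WM=24; [8,16) fires=20 [16,24) fires=5
i=12 t=28 v=5: → [24,32); WM=24
i=13 t=28 v=7: → [24,32); WM=24
i=14 t=29 v=3: → [24,32); WM=24
i=15 t=29 v=9: → [24,32); WM=26
i=16 t=32 v=1: → [32,40); WM=26
i=17 t=33 v=8: → [32,40); WM=26
i=18 t=30 v=9: → [24,32); WM=26
i=19 t=35 v=7: → [32,40); WM=32; [24,32) fires=35
i=20 t=38 v=4: → [32,40); WM=32
i=21 t=43 v=4: → [40,48); WM=32
i=22 t=43 v=9: → [40,48); WM=32
i=23 t=42 v=2: → [40,48); WM=40; [32,40) fires=20

[0,8)=28 [8,16)=20 [16,24)=5 [24,32)=35 [32,40)=20 [40,48)=15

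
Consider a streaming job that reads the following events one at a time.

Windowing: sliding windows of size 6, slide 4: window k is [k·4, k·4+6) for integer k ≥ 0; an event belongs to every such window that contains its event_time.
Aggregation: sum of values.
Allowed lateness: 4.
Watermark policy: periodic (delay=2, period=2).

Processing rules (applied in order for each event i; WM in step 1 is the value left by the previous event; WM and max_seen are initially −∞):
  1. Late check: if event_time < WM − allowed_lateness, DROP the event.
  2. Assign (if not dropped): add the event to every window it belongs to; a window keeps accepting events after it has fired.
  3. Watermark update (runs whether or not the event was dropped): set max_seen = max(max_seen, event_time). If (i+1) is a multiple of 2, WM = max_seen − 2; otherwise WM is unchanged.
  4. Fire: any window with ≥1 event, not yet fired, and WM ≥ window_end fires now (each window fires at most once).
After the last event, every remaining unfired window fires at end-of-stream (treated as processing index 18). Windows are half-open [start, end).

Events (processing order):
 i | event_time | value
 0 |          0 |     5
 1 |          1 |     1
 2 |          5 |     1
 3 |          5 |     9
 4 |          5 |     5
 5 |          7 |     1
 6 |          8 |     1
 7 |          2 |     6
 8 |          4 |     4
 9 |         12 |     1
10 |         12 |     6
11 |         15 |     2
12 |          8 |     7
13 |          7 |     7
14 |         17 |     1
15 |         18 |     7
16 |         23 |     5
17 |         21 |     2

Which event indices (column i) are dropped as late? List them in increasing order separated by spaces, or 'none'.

12 13

i=0 t=0 v=5: → [0,6); WM=−∞
i=1 t=1 v=1: → [0,6); WM=-1
i=2 t=5 v=1: → [4,10),[0,6); WM=-1
i=3 t=5 v=9: → [4,10),[0,6); WM=3
i=4 t=5 v=5: → [4,10),[0,6); WM=3
i=5 t=7 v=1: → [4,10); WM=5
i=6 t=8 v=1: → [8,14),[4,10); WM=5
i=7 t=2 v=6: → [0,6); WM=6; [0,6) fires=27
i=8 t=4 v=4: → [4,10),[0,6); WM=6
i=9 t=12 v=1: → [12,18),[8,14); WM=10; [4,10) fires=21
i=10 t=12 v=6: → [12,18),[8,14); WM=10
i=11 t=15 v=2: → [12,18); WM=13
i=12 t=8 v=7: DROP (t<13-4); WM=13
i=13 t=7 v=7: DROP (t<13-4); WM=13
i=14 t=17 v=1: → [16,22),[12,18); WM=13
i=15 t=18 v=7: → [16,22); WM=16; [8,14) fires=8
i=16 t=23 v=5: → [20,26); WM=16
i=17 t=21 v=2: → [20,26),[16,22); WM=21; [12,18) fires=10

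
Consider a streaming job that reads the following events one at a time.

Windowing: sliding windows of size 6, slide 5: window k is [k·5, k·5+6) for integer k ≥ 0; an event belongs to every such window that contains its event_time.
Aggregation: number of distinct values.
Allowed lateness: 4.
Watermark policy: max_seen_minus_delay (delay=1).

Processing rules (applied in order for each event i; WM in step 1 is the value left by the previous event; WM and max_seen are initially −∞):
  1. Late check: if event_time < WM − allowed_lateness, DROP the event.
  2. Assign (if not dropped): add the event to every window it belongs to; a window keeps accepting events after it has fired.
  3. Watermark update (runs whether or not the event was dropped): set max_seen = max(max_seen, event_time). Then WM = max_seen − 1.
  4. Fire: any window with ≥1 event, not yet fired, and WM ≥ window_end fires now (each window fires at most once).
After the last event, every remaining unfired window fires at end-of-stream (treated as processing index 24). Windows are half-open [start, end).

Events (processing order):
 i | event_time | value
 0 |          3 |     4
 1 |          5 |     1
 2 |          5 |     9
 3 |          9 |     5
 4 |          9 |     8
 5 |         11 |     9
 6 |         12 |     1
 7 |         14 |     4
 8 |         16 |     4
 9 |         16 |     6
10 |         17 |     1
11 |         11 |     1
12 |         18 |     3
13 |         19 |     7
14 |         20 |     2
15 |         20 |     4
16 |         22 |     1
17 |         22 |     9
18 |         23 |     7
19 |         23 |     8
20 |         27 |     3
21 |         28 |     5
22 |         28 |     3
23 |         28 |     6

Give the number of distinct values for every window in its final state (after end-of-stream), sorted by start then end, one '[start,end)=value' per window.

[0,6)=3 [5,11)=4 [10,16)=3 [15,21)=6 [20,26)=6 [25,31)=3

i=0 t=3 v=4: → [0,6); WM=2
i=1 t=5 v=1: → [5,11),[0,6); WM=4
i=2 t=5 v=9: → [5,11),[0,6); WM=4
i=3 t=9 v=5: → [5,11); WM=8; [0,6) fires=3
i=4 t=9 v=8: → [5,11); WM=8
i=5 t=11 v=9: → [10,16); WM=10
i=6 t=12 v=1: → [10,16); WM=11; [5,11) fires=4
i=7 t=14 v=4: → [10,16); WM=13
i=8 t=16 v=4: → [15,21); WM=15
i=9 t=16 v=6: → [15,21); WM=15
i=10 t=17 v=1: → [15,21); WM=16; [10,16) fires=3
i=11 t=11 v=1: DROP (t<16-4); WM=16
i=12 t=18 v=3: → [15,21); WM=17
i=13 t=19 v=7: → [15,21); WM=18
i=14 t=20 v=2: → [20,26),[15,21); WM=19
i=15 t=20 v=4: → [20,26),[15,21); WM=19
i=16 t=22 v=1: → [20,26); WM=21; [15,21) fires=6
i=17 t=22 v=9: → [20,26); WM=21
i=18 t=23 v=7: → [20,26); WM=22
i=19 t=23 v=8: → [20,26); WM=22
i=20 t=27 v=3: → [25,31); WM=26; [20,26) fires=6
i=21 t=28 v=5: → [25,31); WM=27
i=22 t=28 v=3: → [25,31); WM=27
i=23 t=28 v=6: → [25,31); WM=27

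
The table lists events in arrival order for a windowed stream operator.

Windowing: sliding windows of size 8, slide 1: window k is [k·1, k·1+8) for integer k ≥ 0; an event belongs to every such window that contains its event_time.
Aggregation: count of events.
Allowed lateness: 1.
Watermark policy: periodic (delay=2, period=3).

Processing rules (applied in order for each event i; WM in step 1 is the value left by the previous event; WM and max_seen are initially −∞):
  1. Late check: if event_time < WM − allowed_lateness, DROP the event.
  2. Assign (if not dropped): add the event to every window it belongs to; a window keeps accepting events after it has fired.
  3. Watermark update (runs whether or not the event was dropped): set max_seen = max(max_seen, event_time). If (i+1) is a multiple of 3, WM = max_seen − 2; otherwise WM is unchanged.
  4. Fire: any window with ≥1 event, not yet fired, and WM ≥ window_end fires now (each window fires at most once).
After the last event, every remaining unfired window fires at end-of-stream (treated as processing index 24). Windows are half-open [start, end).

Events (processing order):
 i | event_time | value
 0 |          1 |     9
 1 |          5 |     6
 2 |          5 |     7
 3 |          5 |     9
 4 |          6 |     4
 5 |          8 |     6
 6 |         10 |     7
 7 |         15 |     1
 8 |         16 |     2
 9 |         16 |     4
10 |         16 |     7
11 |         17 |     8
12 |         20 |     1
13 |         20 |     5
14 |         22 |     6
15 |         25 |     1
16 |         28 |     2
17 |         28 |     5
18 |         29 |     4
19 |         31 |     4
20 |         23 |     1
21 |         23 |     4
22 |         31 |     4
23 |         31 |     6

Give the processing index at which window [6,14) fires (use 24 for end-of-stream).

8

i=0 t=1 v=9: → [1,9),[0,8); WM=−∞
i=1 t=5 v=6: → [5,13),[4,12),[3,11),[2,10),[1,9),[0,8); WM=−∞
i=2 t=5 v=7: → [5,13),[4,12),[3,11),[2,10),[1,9),[0,8); WM=3
i=3 t=5 v=9: → [5,13),[4,12),[3,11),[2,10),[1,9),[0,8); WM=3
i=4 t=6 v=4: → [6,14),[5,13),[4,12),[3,11),[2,10),[1,9),[0,8); WM=3
i=5 t=8 v=6: → [8,16),[7,15),[6,14),[5,13),[4,12),[3,11),[2,10),[1,9); WM=6
i=6 t=10 v=7: → [10,18),[9,17),[8,16),[7,15),[6,14),[5,13),[4,12),[3,11); WM=6
i=7 t=15 v=1: → [15,23),[14,22),[13,21),[12,20),[11,19),[10,18),[9,17),[8,16); WM=6
i=8 t=16 v=2: → [16,24),[15,23),[14,22),[13,21),[12,20),[11,19),[10,18),[9,17); WM=14; [0,8) fires=5 [1,9) fires=6 [2,10) fires=5 [3,11) fires=6 [4,12) fires=6 [5,13) fires=6 [6,14) fires=3
i=9 t=16 v=4: → [16,24),[15,23),[14,22),[13,21),[12,20),[11,19),[10,18),[9,17); WM=14
i=10 t=16 v=7: → [16,24),[15,23),[14,22),[13,21),[12,20),[11,19),[10,18),[9,17); WM=14
i=11 t=17 v=8: → [17,25),[16,24),[15,23),[14,22),[13,21),[12,20),[11,19),[10,18); WM=15; [7,15) fires=2
i=12 t=20 v=1: → [20,28),[19,27),[18,26),[17,25),[16,24),[15,23),[14,22),[13,21); WM=15
i=13 t=20 v=5: → [20,28),[19,27),[18,26),[17,25),[16,24),[15,23),[14,22),[13,21); WM=15
i=14 t=22 v=6: → [22,30),[21,29),[20,28),[19,27),[18,26),[17,25),[16,24),[15,23); WM=20; [8,16) fires=3 [9,17) fires=5 [10,18) fires=6 [11,19) fires=5 [12,20) fires=5
i=15 t=25 v=1: → [25,33),[24,32),[23,31),[22,30),[21,29),[20,28),[19,27),[18,26); WM=20
i=16 t=28 v=2: → [28,36),[27,35),[26,34),[25,33),[24,32),[23,31),[22,30),[21,29); WM=20
i=17 t=28 v=5: → [28,36),[27,35),[26,34),[25,33),[24,32),[23,31),[22,30),[21,29); WM=26; [13,21) fires=7 [14,22) fires=7 [15,23) fires=8 [16,24) fires=7 [17,25) fires=4 [18,26) fires=4
i=18 t=29 v=4: → [29,37),[28,36),[27,35),[26,34),[25,33),[24,32),[23,31),[22,30); WM=26
i=19 t=31 v=4: → [31,39),[30,38),[29,37),[28,36),[27,35),[26,34),[25,33),[24,32); WM=26
i=20 t=23 v=1: DROP (t<26-1); WM=29; [19,27) fires=4 [20,28) fires=4 [21,29) fires=4
i=21 t=23 v=4: DROP (t<29-1); WM=29
i=22 t=31 v=4: → [31,39),[30,38),[29,37),[28,36),[27,35),[26,34),[25,33),[24,32); WM=29
i=23 t=31 v=6: → [31,39),[30,38),[29,37),[28,36),[27,35),[26,34),[25,33),[24,32); WM=29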